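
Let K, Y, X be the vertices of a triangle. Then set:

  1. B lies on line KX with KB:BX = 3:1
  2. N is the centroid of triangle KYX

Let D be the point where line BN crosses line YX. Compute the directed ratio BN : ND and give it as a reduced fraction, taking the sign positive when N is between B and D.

Work in coordinates with K = (0, 0), Y = (1, 0), X = (0, 1).
1. B lies on line KX with KB:BX = 3:1 ⇒ B = (0, 3/4)
2. N is the centroid of triangle KYX ⇒ N = (1/3, 1/3)
line BN meets YX at D = (-1, 2)
N = B + t·(D−B) with t = -1/3, so BN:ND = -1/3:4/3

BN:ND = -1/4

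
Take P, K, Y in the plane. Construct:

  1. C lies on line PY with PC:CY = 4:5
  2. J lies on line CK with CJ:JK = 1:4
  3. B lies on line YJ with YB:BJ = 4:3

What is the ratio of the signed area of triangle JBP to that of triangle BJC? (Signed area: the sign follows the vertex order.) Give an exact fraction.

[JBP]:[BJC] = -9/5

Set P = (0, 0), K = (1, 0), Y = (0, 1); any affine frame gives the same invariant.
1. C lies on line PY with PC:CY = 4:5 ⇒ C = (0, 4/9)
2. J lies on line CK with CJ:JK = 1:4 ⇒ J = (1/5, 16/45)
3. B lies on line YJ with YB:BJ = 4:3 ⇒ B = (4/35, 199/315)
2·[JBP] = 3/35, 2·[BJC] = -1/21
[JBP]:[BJC] = 3/35:-1/21 = -9/5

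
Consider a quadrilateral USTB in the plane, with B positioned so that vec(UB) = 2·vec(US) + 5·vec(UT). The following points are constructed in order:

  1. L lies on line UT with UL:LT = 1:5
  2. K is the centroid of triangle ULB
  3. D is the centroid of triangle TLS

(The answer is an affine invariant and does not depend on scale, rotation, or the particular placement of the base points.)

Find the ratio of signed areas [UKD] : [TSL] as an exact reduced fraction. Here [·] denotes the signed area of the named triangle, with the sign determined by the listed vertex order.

[UKD]:[TSL] = 17/45

Choose coordinates U = (0, 0), S = (1, 0), T = (0, 1), B = (2, 5).
1. L lies on line UT with UL:LT = 1:5 ⇒ L = (0, 1/6)
2. K is the centroid of triangle ULB ⇒ K = (2/3, 31/18)
3. D is the centroid of triangle TLS ⇒ D = (1/3, 7/18)
2·[UKD] = -17/54, 2·[TSL] = -5/6
[UKD]:[TSL] = -17/54:-5/6 = 17/45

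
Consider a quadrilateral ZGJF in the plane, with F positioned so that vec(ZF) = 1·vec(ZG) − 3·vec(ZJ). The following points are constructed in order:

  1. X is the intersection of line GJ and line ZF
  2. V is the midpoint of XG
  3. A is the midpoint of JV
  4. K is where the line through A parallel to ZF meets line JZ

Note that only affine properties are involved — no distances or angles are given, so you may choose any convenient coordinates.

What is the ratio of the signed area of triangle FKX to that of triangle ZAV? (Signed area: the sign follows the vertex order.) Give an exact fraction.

[FKX]:[ZAV] = -15

Choose coordinates Z = (0, 0), G = (1, 0), J = (0, 1), F = (1, -3).
1. X is the intersection of line GJ and line ZF ⇒ X = (-1/2, 3/2)
2. V is the midpoint of XG ⇒ V = (1/4, 3/4)
3. A is the midpoint of JV ⇒ A = (1/8, 7/8)
4. K is where the line through A parallel to ZF meets line JZ ⇒ K = (0, 5/4)
2·[FKX] = 15/8, 2·[ZAV] = -1/8
[FKX]:[ZAV] = 15/8:-1/8 = -15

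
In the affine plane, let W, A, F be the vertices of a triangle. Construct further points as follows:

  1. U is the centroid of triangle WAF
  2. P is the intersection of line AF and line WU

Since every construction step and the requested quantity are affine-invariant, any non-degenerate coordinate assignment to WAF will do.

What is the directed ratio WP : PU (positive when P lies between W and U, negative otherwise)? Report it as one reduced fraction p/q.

WP:PU = -3

Set W = (0, 0), A = (1, 0), F = (0, 1); any affine frame gives the same invariant.
1. U is the centroid of triangle WAF ⇒ U = (1/3, 1/3)
2. P is the intersection of line AF and line WU ⇒ P = (1/2, 1/2)
P = W + t·(U−W) with t = 3/2, so WP:PU = t:(1−t) = 3/2:-1/2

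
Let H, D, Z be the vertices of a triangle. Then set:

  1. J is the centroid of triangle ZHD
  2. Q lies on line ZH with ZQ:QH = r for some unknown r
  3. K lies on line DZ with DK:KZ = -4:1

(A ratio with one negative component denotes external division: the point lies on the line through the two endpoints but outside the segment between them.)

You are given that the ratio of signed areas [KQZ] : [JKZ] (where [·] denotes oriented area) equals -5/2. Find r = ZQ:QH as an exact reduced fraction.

r = 5

Assign H = (0, 0), D = (1, 0), Z = (0, 1) — the answer is frame-independent, so this choice is without loss of generality.
1. J is the centroid of triangle ZHD ⇒ J = (1/3, 1/3)
2. With ZQ:QH = r, write λ = r/(r+1) so Q = Z + λ·(H−Z); Q is affine-linear in λ
3. K lies on line DZ with DK:KZ = -4:1 ⇒ K = (-1/3, 4/3)
Every point depending on Q is an affine combination of Q and λ-independent points, so each such coordinate is linear in λ; the λ² term in each signed area is a multiple of (H−Z)×(H−Z) = 0, so 2·[KQZ] and 2·[JKZ] are each linear in λ. Evaluating at λ=0 and λ=1:
  2·[KQZ] = 1/3·λ,   2·[JKZ] = -1/9
So [KQZ]:[JKZ] = (1/3·λ) / (-1/9). Setting this equal to -5/2:
  1/3·λ = -5/2·(-1/9)  ⇒  λ = 5/6
Then r = λ/(1−λ) = (5/6)/(1/6) = 5. Check: with r = 5, Q = (0, 1/6) and [KQZ]:[JKZ] = -5/2 as required.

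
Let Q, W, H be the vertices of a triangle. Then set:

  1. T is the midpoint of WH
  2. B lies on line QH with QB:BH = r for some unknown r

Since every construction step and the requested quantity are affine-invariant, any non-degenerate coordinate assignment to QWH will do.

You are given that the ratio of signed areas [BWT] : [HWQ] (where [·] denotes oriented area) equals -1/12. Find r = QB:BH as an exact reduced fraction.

r = 5

Work in coordinates with Q = (0, 0), W = (1, 0), H = (0, 1).
1. T is the midpoint of WH ⇒ T = (1/2, 1/2)
2. With QB:BH = r, write λ = r/(r+1) so B = Q + λ·(H−Q); B is affine-linear in λ
Every point depending on B is an affine combination of B and λ-independent points, so each such coordinate is linear in λ; the λ² term in each signed area is a multiple of (H−Q)×(H−Q) = 0, so 2·[BWT] and 2·[HWQ] are each linear in λ. Evaluating at λ=0 and λ=1:
  2·[BWT] = -1/2·λ + 1/2,   2·[HWQ] = -1
So [BWT]:[HWQ] = (-1/2·λ + 1/2) / (-1). Setting this equal to -1/12:
  -1/2·λ + 1/2 = -1/12·(-1)  ⇒  λ = 5/6
Then r = λ/(1−λ) = (5/6)/(1/6) = 5. Check: with r = 5, B = (0, 5/6) and [BWT]:[HWQ] = -1/12 as required.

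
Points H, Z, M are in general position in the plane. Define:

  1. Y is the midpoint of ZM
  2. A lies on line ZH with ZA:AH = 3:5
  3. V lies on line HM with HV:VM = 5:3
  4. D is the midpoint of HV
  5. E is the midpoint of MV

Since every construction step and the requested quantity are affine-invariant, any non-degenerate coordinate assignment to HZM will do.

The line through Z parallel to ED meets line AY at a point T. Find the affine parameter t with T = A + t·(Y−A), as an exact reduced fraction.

Work in coordinates with H = (0, 0), Z = (1, 0), M = (0, 1).
1. Y is the midpoint of ZM ⇒ Y = (1/2, 1/2)
2. A lies on line ZH with ZA:AH = 3:5 ⇒ A = (5/8, 0)
3. V lies on line HM with HV:VM = 5:3 ⇒ V = (0, 5/8)
4. D is the midpoint of HV ⇒ D = (0, 5/16)
5. E is the midpoint of MV ⇒ E = (0, 13/16)
through Z parallel to ED: direction (0, -1/2); meets AY at T = (1, -3/2)
T = A + t·(Y−A) with t = -3

t = -3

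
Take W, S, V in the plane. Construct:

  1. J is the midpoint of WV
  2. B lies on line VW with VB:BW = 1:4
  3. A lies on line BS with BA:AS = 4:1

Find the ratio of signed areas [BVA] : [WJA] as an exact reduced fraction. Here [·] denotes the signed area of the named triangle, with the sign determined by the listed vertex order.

Assign W = (0, 0), S = (1, 0), V = (0, 1) — the answer is frame-independent, so this choice is without loss of generality.
1. J is the midpoint of WV ⇒ J = (0, 1/2)
2. B lies on line VW with VB:BW = 1:4 ⇒ B = (0, 4/5)
3. A lies on line BS with BA:AS = 4:1 ⇒ A = (4/5, 4/25)
2·[BVA] = -4/25, 2·[WJA] = -2/5
[BVA]:[WJA] = -4/25:-2/5 = 2/5

[BVA]:[WJA] = 2/5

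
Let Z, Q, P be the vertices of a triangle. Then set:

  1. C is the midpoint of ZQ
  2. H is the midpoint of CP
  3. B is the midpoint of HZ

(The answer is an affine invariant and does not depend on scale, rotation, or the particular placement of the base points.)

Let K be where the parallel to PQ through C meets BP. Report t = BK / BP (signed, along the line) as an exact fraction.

Work in coordinates with Z = (0, 0), Q = (1, 0), P = (0, 1).
1. C is the midpoint of ZQ ⇒ C = (1/2, 0)
2. H is the midpoint of CP ⇒ H = (1/4, 1/2)
3. B is the midpoint of HZ ⇒ B = (1/8, 1/4)
through C parallel to PQ: direction (1, -1); meets BP at K = (1/10, 2/5)
K = B + t·(P−B) with t = 1/5

t = 1/5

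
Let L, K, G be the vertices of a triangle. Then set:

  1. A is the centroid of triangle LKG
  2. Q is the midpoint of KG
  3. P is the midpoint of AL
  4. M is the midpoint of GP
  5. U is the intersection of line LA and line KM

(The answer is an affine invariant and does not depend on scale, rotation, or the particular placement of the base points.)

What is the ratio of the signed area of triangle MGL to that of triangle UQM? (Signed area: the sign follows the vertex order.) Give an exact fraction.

Choose coordinates L = (0, 0), K = (1, 0), G = (0, 1).
1. A is the centroid of triangle LKG ⇒ A = (1/3, 1/3)
2. Q is the midpoint of KG ⇒ Q = (1/2, 1/2)
3. P is the midpoint of AL ⇒ P = (1/6, 1/6)
4. M is the midpoint of GP ⇒ M = (1/12, 7/12)
5. U is the intersection of line LA and line KM ⇒ U = (7/18, 7/18)
2·[MGL] = 1/12, 2·[UQM] = 1/18
[MGL]:[UQM] = 1/12:1/18 = 3/2

[MGL]:[UQM] = 3/2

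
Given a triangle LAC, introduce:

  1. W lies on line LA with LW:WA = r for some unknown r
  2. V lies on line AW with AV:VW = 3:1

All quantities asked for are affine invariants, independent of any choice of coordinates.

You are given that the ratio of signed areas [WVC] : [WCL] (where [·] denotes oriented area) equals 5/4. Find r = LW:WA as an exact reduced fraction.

r = 1/5

Work in coordinates with L = (0, 0), A = (1, 0), C = (0, 1).
1. With LW:WA = r, write λ = r/(r+1) so W = L + λ·(A−L); W is affine-linear in λ
2. V lies on line AW with AV:VW = 3:1 ⇒ V is an affine combination of earlier points and hence also affine-linear in λ
Every point depending on W is an affine combination of W and λ-independent points, so each such coordinate is linear in λ; the λ² term in each signed area is a multiple of (A−L)×(A−L) = 0, so 2·[WVC] and 2·[WCL] are each linear in λ. Evaluating at λ=0 and λ=1:
  2·[WVC] = -1/4·λ + 1/4,   2·[WCL] = λ
So [WVC]:[WCL] = (-1/4·λ + 1/4) / (λ). Setting this equal to 5/4:
  -1/4·λ + 1/4 = 5/4·(λ)  ⇒  λ = 1/6
Then r = λ/(1−λ) = (1/6)/(5/6) = 1/5. Check: with r = 1/5, W = (1/6, 0) and [WVC]:[WCL] = 5/4 as required.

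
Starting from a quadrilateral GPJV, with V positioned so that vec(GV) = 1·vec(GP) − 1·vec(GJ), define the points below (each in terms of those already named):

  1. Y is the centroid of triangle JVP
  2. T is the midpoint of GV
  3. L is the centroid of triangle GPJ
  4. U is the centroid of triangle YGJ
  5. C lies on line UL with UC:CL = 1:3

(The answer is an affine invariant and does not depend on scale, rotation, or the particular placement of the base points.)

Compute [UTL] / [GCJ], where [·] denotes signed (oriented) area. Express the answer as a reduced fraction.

Work in coordinates with G = (0, 0), P = (1, 0), J = (0, 1), V = (1, -1).
1. Y is the centroid of triangle JVP ⇒ Y = (2/3, 0)
2. T is the midpoint of GV ⇒ T = (1/2, -1/2)
3. L is the centroid of triangle GPJ ⇒ L = (1/3, 1/3)
4. U is the centroid of triangle YGJ ⇒ U = (2/9, 1/3)
5. C lies on line UL with UC:CL = 1:3 ⇒ C = (1/4, 1/3)
2·[UTL] = 5/54, 2·[GCJ] = 1/4
[UTL]:[GCJ] = 5/54:1/4 = 10/27

[UTL]:[GCJ] = 10/27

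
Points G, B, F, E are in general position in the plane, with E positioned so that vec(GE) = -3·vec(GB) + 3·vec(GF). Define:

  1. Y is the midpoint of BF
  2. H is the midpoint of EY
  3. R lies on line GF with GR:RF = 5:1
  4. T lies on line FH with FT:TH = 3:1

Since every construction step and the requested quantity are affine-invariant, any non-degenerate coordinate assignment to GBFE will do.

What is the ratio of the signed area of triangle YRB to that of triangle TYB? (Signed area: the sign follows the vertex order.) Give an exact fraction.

Set G = (0, 0), B = (1, 0), F = (0, 1), E = (-3, 3); any affine frame gives the same invariant.
1. Y is the midpoint of BF ⇒ Y = (1/2, 1/2)
2. H is the midpoint of EY ⇒ H = (-5/4, 7/4)
3. R lies on line GF with GR:RF = 5:1 ⇒ R = (0, 5/6)
4. T lies on line FH with FT:TH = 3:1 ⇒ T = (-15/16, 25/16)
2·[YRB] = 1/12, 2·[TYB] = -3/16
[YRB]:[TYB] = 1/12:-3/16 = -4/9

[YRB]:[TYB] = -4/9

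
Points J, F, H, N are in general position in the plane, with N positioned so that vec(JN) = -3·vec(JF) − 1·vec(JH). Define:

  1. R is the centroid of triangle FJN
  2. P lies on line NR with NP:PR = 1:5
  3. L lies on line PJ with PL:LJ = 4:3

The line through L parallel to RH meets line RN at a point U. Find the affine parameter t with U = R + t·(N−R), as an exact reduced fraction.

Work in coordinates with J = (0, 0), F = (1, 0), H = (0, 1), N = (-3, -1).
1. R is the centroid of triangle FJN ⇒ R = (-2/3, -1/3)
2. P lies on line NR with NP:PR = 1:5 ⇒ P = (-47/18, -8/9)
3. L lies on line PJ with PL:LJ = 4:3 ⇒ L = (-47/42, -8/21)
through L parallel to RH: direction (2/3, 4/3); meets RN at U = (-7/6, -10/21)
U = R + t·(N−R) with t = 3/14

t = 3/14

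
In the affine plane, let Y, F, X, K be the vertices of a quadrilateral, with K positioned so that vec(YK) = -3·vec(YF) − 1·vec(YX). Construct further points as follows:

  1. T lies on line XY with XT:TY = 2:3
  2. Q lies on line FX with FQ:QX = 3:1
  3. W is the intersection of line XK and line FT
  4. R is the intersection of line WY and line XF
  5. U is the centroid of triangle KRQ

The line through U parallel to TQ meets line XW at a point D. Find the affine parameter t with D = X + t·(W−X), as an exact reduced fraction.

Set Y = (0, 0), F = (1, 0), X = (0, 1), K = (-3, -1); any affine frame gives the same invariant.
1. T lies on line XY with XT:TY = 2:3 ⇒ T = (0, 3/5)
2. Q lies on line FX with FQ:QX = 3:1 ⇒ Q = (1/4, 3/4)
3. W is the intersection of line XK and line FT ⇒ W = (-6/19, 15/19)
4. R is the intersection of line WY and line XF ⇒ R = (-2/3, 5/3)
5. U is the centroid of triangle KRQ ⇒ U = (-41/36, 17/36)
through U parallel to TQ: direction (1/4, 3/20); meets XW at D = (7/3, 23/9)
D = X + t·(W−X) with t = -133/18

t = -133/18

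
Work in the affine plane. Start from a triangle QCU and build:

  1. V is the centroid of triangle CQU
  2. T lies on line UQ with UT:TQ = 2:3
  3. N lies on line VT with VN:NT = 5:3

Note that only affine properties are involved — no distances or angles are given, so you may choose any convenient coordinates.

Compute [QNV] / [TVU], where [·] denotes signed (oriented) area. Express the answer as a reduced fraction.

Set Q = (0, 0), C = (1, 0), U = (0, 1); any affine frame gives the same invariant.
1. V is the centroid of triangle CQU ⇒ V = (1/3, 1/3)
2. T lies on line UQ with UT:TQ = 2:3 ⇒ T = (0, 3/5)
3. N lies on line VT with VN:NT = 5:3 ⇒ N = (1/8, 1/2)
2·[QNV] = -1/8, 2·[TVU] = 2/15
[QNV]:[TVU] = -1/8:2/15 = -15/16

[QNV]:[TVU] = -15/16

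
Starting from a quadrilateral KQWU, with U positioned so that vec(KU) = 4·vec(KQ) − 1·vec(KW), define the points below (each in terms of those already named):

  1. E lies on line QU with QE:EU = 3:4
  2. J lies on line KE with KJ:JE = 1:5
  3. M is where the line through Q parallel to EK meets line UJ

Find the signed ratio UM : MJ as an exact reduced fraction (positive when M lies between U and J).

Assign K = (0, 0), Q = (1, 0), W = (0, 1), U = (4, -1) — the answer is frame-independent, so this choice is without loss of generality.
1. E lies on line QU with QE:EU = 3:4 ⇒ E = (16/7, -3/7)
2. J lies on line KE with KJ:JE = 1:5 ⇒ J = (8/21, -1/14)
3. M is where the line through Q parallel to EK meets line UJ ⇒ M = (-7/3, 5/8)
M = U + t·(J−U) with t = 7/4, so UM:MJ = t:(1−t) = 7/4:-3/4

UM:MJ = -7/3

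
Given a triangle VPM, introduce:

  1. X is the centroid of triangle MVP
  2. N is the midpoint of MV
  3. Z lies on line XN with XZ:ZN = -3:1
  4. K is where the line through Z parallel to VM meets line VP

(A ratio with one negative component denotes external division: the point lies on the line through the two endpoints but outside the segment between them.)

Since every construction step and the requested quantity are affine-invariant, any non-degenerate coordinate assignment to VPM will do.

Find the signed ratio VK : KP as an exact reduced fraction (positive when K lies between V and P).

VK:KP = -1/7

Assign V = (0, 0), P = (1, 0), M = (0, 1) — the answer is frame-independent, so this choice is without loss of generality.
1. X is the centroid of triangle MVP ⇒ X = (1/3, 1/3)
2. N is the midpoint of MV ⇒ N = (0, 1/2)
3. Z lies on line XN with XZ:ZN = -3:1 ⇒ Z = (-1/6, 7/12)
4. K is where the line through Z parallel to VM meets line VP ⇒ K = (-1/6, 0)
K = V + t·(P−V) with t = -1/6, so VK:KP = t:(1−t) = -1/6:7/6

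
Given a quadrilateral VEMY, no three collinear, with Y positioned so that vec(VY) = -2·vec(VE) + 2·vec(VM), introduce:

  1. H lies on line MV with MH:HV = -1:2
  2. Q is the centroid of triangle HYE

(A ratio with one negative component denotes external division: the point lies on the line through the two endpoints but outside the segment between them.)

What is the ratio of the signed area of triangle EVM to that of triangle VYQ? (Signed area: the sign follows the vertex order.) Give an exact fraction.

Choose coordinates V = (0, 0), E = (1, 0), M = (0, 1), Y = (-2, 2).
1. H lies on line MV with MH:HV = -1:2 ⇒ H = (0, 2)
2. Q is the centroid of triangle HYE ⇒ Q = (-1/3, 4/3)
2·[EVM] = -1, 2·[VYQ] = -2
[EVM]:[VYQ] = -1:-2 = 1/2

[EVM]:[VYQ] = 1/2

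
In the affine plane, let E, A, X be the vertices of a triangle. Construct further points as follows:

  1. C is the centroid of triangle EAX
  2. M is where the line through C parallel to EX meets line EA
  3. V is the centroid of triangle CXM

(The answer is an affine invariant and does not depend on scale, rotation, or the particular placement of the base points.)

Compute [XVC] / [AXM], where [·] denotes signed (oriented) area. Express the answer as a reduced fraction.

[XVC]:[AXM] = 1/18

Assign E = (0, 0), A = (1, 0), X = (0, 1) — the answer is frame-independent, so this choice is without loss of generality.
1. C is the centroid of triangle EAX ⇒ C = (1/3, 1/3)
2. M is where the line through C parallel to EX meets line EA ⇒ M = (1/3, 0)
3. V is the centroid of triangle CXM ⇒ V = (2/9, 4/9)
2·[XVC] = 1/27, 2·[AXM] = 2/3
[XVC]:[AXM] = 1/27:2/3 = 1/18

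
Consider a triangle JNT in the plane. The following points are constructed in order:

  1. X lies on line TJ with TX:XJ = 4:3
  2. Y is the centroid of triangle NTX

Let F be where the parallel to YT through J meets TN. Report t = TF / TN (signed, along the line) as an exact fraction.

t = -7/4

Assign J = (0, 0), N = (1, 0), T = (0, 1) — the answer is frame-independent, so this choice is without loss of generality.
1. X lies on line TJ with TX:XJ = 4:3 ⇒ X = (0, 3/7)
2. Y is the centroid of triangle NTX ⇒ Y = (1/3, 10/21)
through J parallel to YT: direction (-1/3, 11/21); meets TN at F = (-7/4, 11/4)
F = T + t·(N−T) with t = -7/4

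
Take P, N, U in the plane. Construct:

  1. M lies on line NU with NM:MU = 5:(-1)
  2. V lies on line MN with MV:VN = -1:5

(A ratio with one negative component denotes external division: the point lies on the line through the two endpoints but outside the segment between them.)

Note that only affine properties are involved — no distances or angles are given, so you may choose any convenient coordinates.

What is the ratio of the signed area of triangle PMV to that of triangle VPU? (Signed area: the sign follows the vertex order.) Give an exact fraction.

Work in coordinates with P = (0, 0), N = (1, 0), U = (0, 1).
1. M lies on line NU with NM:MU = 5:(-1) ⇒ M = (-1/4, 5/4)
2. V lies on line MN with MV:VN = -1:5 ⇒ V = (-9/16, 25/16)
2·[PMV] = 5/16, 2·[VPU] = 9/16
[PMV]:[VPU] = 5/16:9/16 = 5/9

[PMV]:[VPU] = 5/9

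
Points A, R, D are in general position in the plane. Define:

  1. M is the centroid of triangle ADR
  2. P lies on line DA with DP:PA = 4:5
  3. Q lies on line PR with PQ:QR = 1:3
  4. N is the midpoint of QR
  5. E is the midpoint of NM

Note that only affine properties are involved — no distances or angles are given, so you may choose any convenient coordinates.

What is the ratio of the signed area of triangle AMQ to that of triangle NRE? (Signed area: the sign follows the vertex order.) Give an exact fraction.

[AMQ]:[NRE] = -8

Assign A = (0, 0), R = (1, 0), D = (0, 1) — the answer is frame-independent, so this choice is without loss of generality.
1. M is the centroid of triangle ADR ⇒ M = (1/3, 1/3)
2. P lies on line DA with DP:PA = 4:5 ⇒ P = (0, 5/9)
3. Q lies on line PR with PQ:QR = 1:3 ⇒ Q = (1/4, 5/12)
4. N is the midpoint of QR ⇒ N = (5/8, 5/24)
5. E is the midpoint of NM ⇒ E = (23/48, 13/48)
2·[AMQ] = 1/18, 2·[NRE] = -1/144
[AMQ]:[NRE] = 1/18:-1/144 = -8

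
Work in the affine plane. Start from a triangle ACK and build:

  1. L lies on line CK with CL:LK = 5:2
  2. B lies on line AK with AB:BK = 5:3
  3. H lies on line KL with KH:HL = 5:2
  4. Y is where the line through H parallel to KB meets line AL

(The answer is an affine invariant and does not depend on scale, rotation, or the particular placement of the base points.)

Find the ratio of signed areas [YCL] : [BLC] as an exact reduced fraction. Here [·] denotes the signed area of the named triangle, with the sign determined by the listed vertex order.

[YCL]:[BLC] = -16/21

Assign A = (0, 0), C = (1, 0), K = (0, 1) — the answer is frame-independent, so this choice is without loss of generality.
1. L lies on line CK with CL:LK = 5:2 ⇒ L = (2/7, 5/7)
2. B lies on line AK with AB:BK = 5:3 ⇒ B = (0, 5/8)
3. H lies on line KL with KH:HL = 5:2 ⇒ H = (10/49, 39/49)
4. Y is where the line through H parallel to KB meets line AL ⇒ Y = (10/49, 25/49)
2·[YCL] = 10/49, 2·[BLC] = -15/56
[YCL]:[BLC] = 10/49:-15/56 = -16/21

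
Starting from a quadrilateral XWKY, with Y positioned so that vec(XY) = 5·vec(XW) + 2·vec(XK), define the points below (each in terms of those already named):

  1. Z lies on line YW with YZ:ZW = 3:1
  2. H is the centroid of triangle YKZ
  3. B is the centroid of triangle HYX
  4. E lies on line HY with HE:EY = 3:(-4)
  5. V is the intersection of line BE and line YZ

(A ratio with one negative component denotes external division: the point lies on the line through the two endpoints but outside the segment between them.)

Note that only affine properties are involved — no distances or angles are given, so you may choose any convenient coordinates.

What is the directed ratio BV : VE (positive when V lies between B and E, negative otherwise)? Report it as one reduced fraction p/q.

BV:VE = -1/6

Set X = (0, 0), W = (1, 0), K = (0, 1), Y = (5, 2); any affine frame gives the same invariant.
1. Z lies on line YW with YZ:ZW = 3:1 ⇒ Z = (2, 1/2)
2. H is the centroid of triangle YKZ ⇒ H = (7/3, 7/6)
3. B is the centroid of triangle HYX ⇒ B = (22/9, 19/18)
4. E lies on line HY with HE:EY = 3:(-4) ⇒ E = (-17/3, -4/3)
5. V is the intersection of line BE and line YZ ⇒ V = (61/15, 23/15)
V = B + t·(E−B) with t = -1/5, so BV:VE = t:(1−t) = -1/5:6/5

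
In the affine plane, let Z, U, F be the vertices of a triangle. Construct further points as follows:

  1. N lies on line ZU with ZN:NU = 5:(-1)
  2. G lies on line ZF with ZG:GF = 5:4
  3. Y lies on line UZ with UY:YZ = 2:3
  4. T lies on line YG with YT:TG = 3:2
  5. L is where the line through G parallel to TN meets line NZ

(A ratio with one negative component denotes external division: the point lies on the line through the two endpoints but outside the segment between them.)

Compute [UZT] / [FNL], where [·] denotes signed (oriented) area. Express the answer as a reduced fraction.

[UZT]:[FNL] = -10/13

Work in coordinates with Z = (0, 0), U = (1, 0), F = (0, 1).
1. N lies on line ZU with ZN:NU = 5:(-1) ⇒ N = (5/4, 0)
2. G lies on line ZF with ZG:GF = 5:4 ⇒ G = (0, 5/9)
3. Y lies on line UZ with UY:YZ = 2:3 ⇒ Y = (3/5, 0)
4. T lies on line YG with YT:TG = 3:2 ⇒ T = (6/25, 1/3)
5. L is where the line through G parallel to TN meets line NZ ⇒ L = (101/60, 0)
2·[UZT] = -1/3, 2·[FNL] = 13/30
[UZT]:[FNL] = -1/3:13/30 = -10/13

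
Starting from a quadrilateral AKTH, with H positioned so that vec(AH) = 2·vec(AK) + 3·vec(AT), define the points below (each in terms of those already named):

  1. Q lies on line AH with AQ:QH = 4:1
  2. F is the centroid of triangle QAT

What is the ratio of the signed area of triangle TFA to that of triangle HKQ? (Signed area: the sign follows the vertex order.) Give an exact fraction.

[TFA]:[HKQ] = 8/9

Choose coordinates A = (0, 0), K = (1, 0), T = (0, 1), H = (2, 3).
1. Q lies on line AH with AQ:QH = 4:1 ⇒ Q = (8/5, 12/5)
2. F is the centroid of triangle QAT ⇒ F = (8/15, 17/15)
2·[TFA] = -8/15, 2·[HKQ] = -3/5
[TFA]:[HKQ] = -8/15:-3/5 = 8/9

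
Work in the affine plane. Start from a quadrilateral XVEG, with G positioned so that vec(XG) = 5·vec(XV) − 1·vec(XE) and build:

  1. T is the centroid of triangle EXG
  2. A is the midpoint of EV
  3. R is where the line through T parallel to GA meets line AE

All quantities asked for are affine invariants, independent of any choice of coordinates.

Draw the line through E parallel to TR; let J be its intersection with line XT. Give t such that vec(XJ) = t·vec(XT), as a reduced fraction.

Set X = (0, 0), V = (1, 0), E = (0, 1), G = (5, -1); any affine frame gives the same invariant.
1. T is the centroid of triangle EXG ⇒ T = (5/3, 0)
2. A is the midpoint of EV ⇒ A = (1/2, 1/2)
3. R is where the line through T parallel to GA meets line AE ⇒ R = (2/3, 1/3)
through E parallel to TR: direction (-1, 1/3); meets XT at J = (3, 0)
J = X + t·(T−X) with t = 9/5

t = 9/5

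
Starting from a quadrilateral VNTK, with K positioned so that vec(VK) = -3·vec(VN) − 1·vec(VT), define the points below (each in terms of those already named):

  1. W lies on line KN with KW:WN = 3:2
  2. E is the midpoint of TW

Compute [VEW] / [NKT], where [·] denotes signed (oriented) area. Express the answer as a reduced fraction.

[VEW]:[NKT] = -3/50

Choose coordinates V = (0, 0), N = (1, 0), T = (0, 1), K = (-3, -1).
1. W lies on line KN with KW:WN = 3:2 ⇒ W = (-3/5, -2/5)
2. E is the midpoint of TW ⇒ E = (-3/10, 3/10)
2·[VEW] = 3/10, 2·[NKT] = -5
[VEW]:[NKT] = 3/10:-5 = -3/50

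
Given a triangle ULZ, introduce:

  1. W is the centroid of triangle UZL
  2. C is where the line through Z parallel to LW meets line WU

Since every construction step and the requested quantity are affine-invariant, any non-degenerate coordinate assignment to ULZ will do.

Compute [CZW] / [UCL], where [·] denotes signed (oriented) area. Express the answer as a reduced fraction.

Set U = (0, 0), L = (1, 0), Z = (0, 1); any affine frame gives the same invariant.
1. W is the centroid of triangle UZL ⇒ W = (1/3, 1/3)
2. C is where the line through Z parallel to LW meets line WU ⇒ C = (2/3, 2/3)
2·[CZW] = 1/3, 2·[UCL] = -2/3
[CZW]:[UCL] = 1/3:-2/3 = -1/2

[CZW]:[UCL] = -1/2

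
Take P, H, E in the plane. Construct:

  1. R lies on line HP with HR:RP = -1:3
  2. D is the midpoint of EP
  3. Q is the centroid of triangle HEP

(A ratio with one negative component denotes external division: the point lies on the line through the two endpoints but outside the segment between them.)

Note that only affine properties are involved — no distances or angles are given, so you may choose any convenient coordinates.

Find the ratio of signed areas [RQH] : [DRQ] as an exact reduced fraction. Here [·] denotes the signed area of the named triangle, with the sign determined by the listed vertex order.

[RQH]:[DRQ] = -2

Assign P = (0, 0), H = (1, 0), E = (0, 1) — the answer is frame-independent, so this choice is without loss of generality.
1. R lies on line HP with HR:RP = -1:3 ⇒ R = (3/2, 0)
2. D is the midpoint of EP ⇒ D = (0, 1/2)
3. Q is the centroid of triangle HEP ⇒ Q = (1/3, 1/3)
2·[RQH] = 1/6, 2·[DRQ] = -1/12
[RQH]:[DRQ] = 1/6:-1/12 = -2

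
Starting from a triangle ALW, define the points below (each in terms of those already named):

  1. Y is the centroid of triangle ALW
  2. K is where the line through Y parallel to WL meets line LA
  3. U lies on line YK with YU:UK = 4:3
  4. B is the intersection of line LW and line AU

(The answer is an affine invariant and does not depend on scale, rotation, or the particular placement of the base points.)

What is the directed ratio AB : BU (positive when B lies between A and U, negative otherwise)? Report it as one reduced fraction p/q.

Assign A = (0, 0), L = (1, 0), W = (0, 1) — the answer is frame-independent, so this choice is without loss of generality.
1. Y is the centroid of triangle ALW ⇒ Y = (1/3, 1/3)
2. K is where the line through Y parallel to WL meets line LA ⇒ K = (2/3, 0)
3. U lies on line YK with YU:UK = 4:3 ⇒ U = (11/21, 1/7)
4. B is the intersection of line LW and line AU ⇒ B = (11/14, 3/14)
B = A + t·(U−A) with t = 3/2, so AB:BU = t:(1−t) = 3/2:-1/2

AB:BU = -3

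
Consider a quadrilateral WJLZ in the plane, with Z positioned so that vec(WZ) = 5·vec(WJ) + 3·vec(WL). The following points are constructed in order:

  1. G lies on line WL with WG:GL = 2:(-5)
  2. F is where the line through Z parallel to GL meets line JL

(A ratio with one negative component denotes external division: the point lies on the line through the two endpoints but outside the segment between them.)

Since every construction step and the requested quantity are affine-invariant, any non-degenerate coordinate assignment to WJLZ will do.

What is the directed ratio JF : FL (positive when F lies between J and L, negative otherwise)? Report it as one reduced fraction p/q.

Choose coordinates W = (0, 0), J = (1, 0), L = (0, 1), Z = (5, 3).
1. G lies on line WL with WG:GL = 2:(-5) ⇒ G = (0, -2/3)
2. F is where the line through Z parallel to GL meets line JL ⇒ F = (5, -4)
F = J + t·(L−J) with t = -4, so JF:FL = t:(1−t) = -4:5

JF:FL = -4/5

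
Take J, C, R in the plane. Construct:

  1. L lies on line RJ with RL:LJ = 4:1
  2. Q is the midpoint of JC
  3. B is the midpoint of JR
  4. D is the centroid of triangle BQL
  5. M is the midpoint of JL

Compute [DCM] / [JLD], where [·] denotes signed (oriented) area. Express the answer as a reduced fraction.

Choose coordinates J = (0, 0), C = (1, 0), R = (0, 1).
1. L lies on line RJ with RL:LJ = 4:1 ⇒ L = (0, 1/5)
2. Q is the midpoint of JC ⇒ Q = (1/2, 0)
3. B is the midpoint of JR ⇒ B = (0, 1/2)
4. D is the centroid of triangle BQL ⇒ D = (1/6, 7/30)
5. M is the midpoint of JL ⇒ M = (0, 1/10)
2·[DCM] = -3/20, 2·[JLD] = -1/30
[DCM]:[JLD] = -3/20:-1/30 = 9/2

[DCM]:[JLD] = 9/2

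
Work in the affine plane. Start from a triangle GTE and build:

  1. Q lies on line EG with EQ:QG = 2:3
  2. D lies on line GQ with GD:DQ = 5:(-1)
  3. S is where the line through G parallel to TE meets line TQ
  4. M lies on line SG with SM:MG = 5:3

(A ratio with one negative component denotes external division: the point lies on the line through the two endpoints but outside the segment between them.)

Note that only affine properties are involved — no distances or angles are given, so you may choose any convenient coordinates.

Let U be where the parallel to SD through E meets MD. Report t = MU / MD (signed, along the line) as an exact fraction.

Work in coordinates with G = (0, 0), T = (1, 0), E = (0, 1).
1. Q lies on line EG with EQ:QG = 2:3 ⇒ Q = (0, 3/5)
2. D lies on line GQ with GD:DQ = 5:(-1) ⇒ D = (0, 3/4)
3. S is where the line through G parallel to TE meets line TQ ⇒ S = (-3/2, 3/2)
4. M lies on line SG with SM:MG = 5:3 ⇒ M = (-9/16, 9/16)
through E parallel to SD: direction (3/2, -3/4); meets MD at U = (3/10, 17/20)
U = M + t·(D−M) with t = 23/15

t = 23/15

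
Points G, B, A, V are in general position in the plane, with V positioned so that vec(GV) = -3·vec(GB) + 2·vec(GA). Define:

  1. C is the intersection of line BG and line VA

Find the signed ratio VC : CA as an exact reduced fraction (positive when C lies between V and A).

Work in coordinates with G = (0, 0), B = (1, 0), A = (0, 1), V = (-3, 2).
1. C is the intersection of line BG and line VA ⇒ C = (3, 0)
C = V + t·(A−V) with t = 2, so VC:CA = t:(1−t) = 2:-1

VC:CA = -2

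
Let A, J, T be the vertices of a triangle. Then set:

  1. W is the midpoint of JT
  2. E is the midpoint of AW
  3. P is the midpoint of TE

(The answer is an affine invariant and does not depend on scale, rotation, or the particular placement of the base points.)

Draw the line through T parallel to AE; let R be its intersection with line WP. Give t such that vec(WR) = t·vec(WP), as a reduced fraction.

t = 2

Work in coordinates with A = (0, 0), J = (1, 0), T = (0, 1).
1. W is the midpoint of JT ⇒ W = (1/2, 1/2)
2. E is the midpoint of AW ⇒ E = (1/4, 1/4)
3. P is the midpoint of TE ⇒ P = (1/8, 5/8)
through T parallel to AE: direction (1/4, 1/4); meets WP at R = (-1/4, 3/4)
R = W + t·(P−W) with t = 2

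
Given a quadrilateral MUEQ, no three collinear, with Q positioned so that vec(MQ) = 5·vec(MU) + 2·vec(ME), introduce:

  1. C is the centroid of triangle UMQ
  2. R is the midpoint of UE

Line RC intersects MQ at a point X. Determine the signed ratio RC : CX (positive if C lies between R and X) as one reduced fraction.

Choose coordinates M = (0, 0), U = (1, 0), E = (0, 1), Q = (5, 2).
1. C is the centroid of triangle UMQ ⇒ C = (2, 2/3)
2. R is the midpoint of UE ⇒ R = (1/2, 1/2)
line RC meets MQ at X = (20/13, 8/13)
C = R + t·(X−R) with t = 13/9, so RC:CX = 13/9:-4/9

RC:CX = -13/4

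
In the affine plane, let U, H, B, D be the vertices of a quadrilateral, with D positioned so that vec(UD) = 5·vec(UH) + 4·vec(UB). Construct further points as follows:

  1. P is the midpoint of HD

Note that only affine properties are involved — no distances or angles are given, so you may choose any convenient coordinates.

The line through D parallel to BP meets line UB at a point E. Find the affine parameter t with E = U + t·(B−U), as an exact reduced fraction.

t = 7/3

Set U = (0, 0), H = (1, 0), B = (0, 1), D = (5, 4); any affine frame gives the same invariant.
1. P is the midpoint of HD ⇒ P = (3, 2)
through D parallel to BP: direction (3, 1); meets UB at E = (0, 7/3)
E = U + t·(B−U) with t = 7/3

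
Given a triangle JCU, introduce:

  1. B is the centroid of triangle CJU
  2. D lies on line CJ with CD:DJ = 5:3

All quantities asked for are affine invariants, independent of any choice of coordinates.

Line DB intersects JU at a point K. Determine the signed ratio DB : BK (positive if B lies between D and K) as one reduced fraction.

DB:BK = 1/8

Choose coordinates J = (0, 0), C = (1, 0), U = (0, 1).
1. B is the centroid of triangle CJU ⇒ B = (1/3, 1/3)
2. D lies on line CJ with CD:DJ = 5:3 ⇒ D = (3/8, 0)
line DB meets JU at K = (0, 3)
B = D + t·(K−D) with t = 1/9, so DB:BK = 1/9:8/9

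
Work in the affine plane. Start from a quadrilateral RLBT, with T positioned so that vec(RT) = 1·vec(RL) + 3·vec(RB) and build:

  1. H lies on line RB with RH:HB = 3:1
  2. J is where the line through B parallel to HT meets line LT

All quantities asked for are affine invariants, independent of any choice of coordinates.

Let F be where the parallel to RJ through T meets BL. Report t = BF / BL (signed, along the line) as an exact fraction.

t = 5/17

Work in coordinates with R = (0, 0), L = (1, 0), B = (0, 1), T = (1, 3).
1. H lies on line RB with RH:HB = 3:1 ⇒ H = (0, 3/4)
2. J is where the line through B parallel to HT meets line LT ⇒ J = (1, 13/4)
through T parallel to RJ: direction (1, 13/4); meets BL at F = (5/17, 12/17)
F = B + t·(L−B) with t = 5/17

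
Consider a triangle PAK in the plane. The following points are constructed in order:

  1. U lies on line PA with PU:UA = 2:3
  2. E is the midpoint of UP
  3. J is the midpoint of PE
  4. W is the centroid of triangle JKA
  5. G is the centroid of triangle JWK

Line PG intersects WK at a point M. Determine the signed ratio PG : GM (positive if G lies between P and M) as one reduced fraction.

PG:GM = 8/3

Assign P = (0, 0), A = (1, 0), K = (0, 1) — the answer is frame-independent, so this choice is without loss of generality.
1. U lies on line PA with PU:UA = 2:3 ⇒ U = (2/5, 0)
2. E is the midpoint of UP ⇒ E = (1/5, 0)
3. J is the midpoint of PE ⇒ J = (1/10, 0)
4. W is the centroid of triangle JKA ⇒ W = (11/30, 1/3)
5. G is the centroid of triangle JWK ⇒ G = (7/45, 4/9)
line PG meets WK at M = (77/360, 11/18)
G = P + t·(M−P) with t = 8/11, so PG:GM = 8/11:3/11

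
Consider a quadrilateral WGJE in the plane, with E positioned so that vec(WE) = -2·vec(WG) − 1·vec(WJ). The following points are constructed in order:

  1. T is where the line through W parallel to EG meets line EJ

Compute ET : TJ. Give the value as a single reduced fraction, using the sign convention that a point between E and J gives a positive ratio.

ET:TJ = 1/3

Choose coordinates W = (0, 0), G = (1, 0), J = (0, 1), E = (-2, -1).
1. T is where the line through W parallel to EG meets line EJ ⇒ T = (-3/2, -1/2)
T = E + t·(J−E) with t = 1/4, so ET:TJ = t:(1−t) = 1/4:3/4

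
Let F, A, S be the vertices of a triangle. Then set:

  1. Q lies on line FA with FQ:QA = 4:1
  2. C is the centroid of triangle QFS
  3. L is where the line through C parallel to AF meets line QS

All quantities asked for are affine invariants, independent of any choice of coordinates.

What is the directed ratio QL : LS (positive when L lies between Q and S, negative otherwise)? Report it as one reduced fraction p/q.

Assign F = (0, 0), A = (1, 0), S = (0, 1) — the answer is frame-independent, so this choice is without loss of generality.
1. Q lies on line FA with FQ:QA = 4:1 ⇒ Q = (4/5, 0)
2. C is the centroid of triangle QFS ⇒ C = (4/15, 1/3)
3. L is where the line through C parallel to AF meets line QS ⇒ L = (8/15, 1/3)
L = Q + t·(S−Q) with t = 1/3, so QL:LS = t:(1−t) = 1/3:2/3

QL:LS = 1/2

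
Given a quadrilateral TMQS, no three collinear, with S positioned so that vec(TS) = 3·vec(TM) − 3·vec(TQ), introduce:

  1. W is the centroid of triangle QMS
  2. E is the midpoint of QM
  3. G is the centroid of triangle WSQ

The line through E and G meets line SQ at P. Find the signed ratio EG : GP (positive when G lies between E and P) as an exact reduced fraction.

EG:GP = 7/2

Choose coordinates T = (0, 0), M = (1, 0), Q = (0, 1), S = (3, -3).
1. W is the centroid of triangle QMS ⇒ W = (4/3, -2/3)
2. E is the midpoint of QM ⇒ E = (1/2, 1/2)
3. G is the centroid of triangle WSQ ⇒ G = (13/9, -8/9)
line EG meets SQ at P = (12/7, -9/7)
G = E + t·(P−E) with t = 7/9, so EG:GP = 7/9:2/9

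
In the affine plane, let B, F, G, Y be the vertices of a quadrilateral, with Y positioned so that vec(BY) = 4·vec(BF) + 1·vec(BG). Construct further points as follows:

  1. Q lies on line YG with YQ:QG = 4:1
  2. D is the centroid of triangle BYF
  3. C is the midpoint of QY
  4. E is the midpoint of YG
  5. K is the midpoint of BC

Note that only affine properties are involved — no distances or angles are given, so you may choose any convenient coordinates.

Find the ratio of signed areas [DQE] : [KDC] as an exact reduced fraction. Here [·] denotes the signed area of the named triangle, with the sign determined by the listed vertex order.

Work in coordinates with B = (0, 0), F = (1, 0), G = (0, 1), Y = (4, 1).
1. Q lies on line YG with YQ:QG = 4:1 ⇒ Q = (4/5, 1)
2. D is the centroid of triangle BYF ⇒ D = (5/3, 1/3)
3. C is the midpoint of QY ⇒ C = (12/5, 1)
4. E is the midpoint of YG ⇒ E = (2, 1)
5. K is the midpoint of BC ⇒ K = (6/5, 1/2)
2·[DQE] = -4/5, 2·[KDC] = 13/30
[DQE]:[KDC] = -4/5:13/30 = -24/13

[DQE]:[KDC] = -24/13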